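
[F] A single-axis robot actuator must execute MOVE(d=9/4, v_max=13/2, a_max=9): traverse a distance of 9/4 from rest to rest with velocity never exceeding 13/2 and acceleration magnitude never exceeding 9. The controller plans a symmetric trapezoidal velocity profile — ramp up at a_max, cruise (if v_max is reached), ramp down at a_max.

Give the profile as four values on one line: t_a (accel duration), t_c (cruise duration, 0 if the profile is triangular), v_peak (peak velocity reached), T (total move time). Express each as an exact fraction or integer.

vₘ²/aₘ = (13/2)²/9 = 169/36
9/4 < 169/36 so t_c = 0
v_peak = √(9/4·9) = √(81/4) = 9/2
t_a = (9/2)/9 = 1/2; t_c = 0
T = 2·1/2 = 1

t_a=1/2 t_c=0 v_peak=9/2 T=1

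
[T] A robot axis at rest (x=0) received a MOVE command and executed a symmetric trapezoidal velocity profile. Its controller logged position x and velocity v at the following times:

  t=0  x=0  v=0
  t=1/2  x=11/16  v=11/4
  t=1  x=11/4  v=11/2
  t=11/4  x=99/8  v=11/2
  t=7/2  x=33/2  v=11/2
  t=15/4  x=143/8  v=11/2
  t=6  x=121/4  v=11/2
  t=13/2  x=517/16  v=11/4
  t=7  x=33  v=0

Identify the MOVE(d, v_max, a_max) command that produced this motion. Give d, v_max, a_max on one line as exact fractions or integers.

d=33 v_max=11/2 a_max=11/2

final state: t=7, x=33, v=0 → d = 33
a_max = (11/4−0)/(1/2−0) = 11/2
max v = 11/2 over t∈[1,6] → v_max = 11/2
check: 11/2·(1+5) = 33 ✓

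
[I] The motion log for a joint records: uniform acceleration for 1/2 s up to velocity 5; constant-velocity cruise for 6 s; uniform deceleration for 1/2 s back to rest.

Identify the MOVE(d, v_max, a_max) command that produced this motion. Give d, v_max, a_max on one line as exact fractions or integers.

d=65/2 v_max=5 a_max=10

a_max = 5/(1/2) = 10
d_a = ½·5·1/2 = 5/4; d_c = 5·6 = 30
d = 2·5/4 + 30 = 65/2
t_c = 6 > 0 so v_max = 5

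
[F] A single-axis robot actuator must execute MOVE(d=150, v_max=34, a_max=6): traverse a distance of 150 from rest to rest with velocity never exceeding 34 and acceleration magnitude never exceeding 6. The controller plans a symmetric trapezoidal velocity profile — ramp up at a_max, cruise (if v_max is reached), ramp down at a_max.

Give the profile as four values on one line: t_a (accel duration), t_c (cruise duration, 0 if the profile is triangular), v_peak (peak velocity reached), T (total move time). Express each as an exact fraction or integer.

v_max²/a_max = 34²/6 = 578/3
150 < 578/3 → triangular
v_peak = √(150·6) = √900 = 30
t_a = 30/6 = 5; t_c = 0
T = 2·5 = 10

t_a=5 t_c=0 v_peak=30 T=10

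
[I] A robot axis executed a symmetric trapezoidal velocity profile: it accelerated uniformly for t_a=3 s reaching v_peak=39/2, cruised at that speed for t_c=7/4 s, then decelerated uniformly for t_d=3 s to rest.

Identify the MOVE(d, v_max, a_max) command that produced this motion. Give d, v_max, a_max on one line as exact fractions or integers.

a_max = (39/2)/3 = 13/2
d_a = ½·39/2·3 = 117/4; d_c = 39/2·7/4 = 273/8
d = 2·117/4 + 273/8 = 741/8
t_c = 7/4 > 0 so v_max = 39/2

d=741/8 v_max=39/2 a_max=13/2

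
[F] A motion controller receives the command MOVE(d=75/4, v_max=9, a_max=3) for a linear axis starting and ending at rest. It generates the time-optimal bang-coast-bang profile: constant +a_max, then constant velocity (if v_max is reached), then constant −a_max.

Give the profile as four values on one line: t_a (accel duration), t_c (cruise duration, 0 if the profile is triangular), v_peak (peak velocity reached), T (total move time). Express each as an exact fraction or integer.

t_a=5/2 t_c=0 v_peak=15/2 T=5

v_max²/a_max = 9²/3 = 27
75/4 < 27 so t_c = 0
v_peak = √(75/4·3) = √(225/4) = 15/2
t_a = (15/2)/3 = 5/2; t_c = 0
T = 2·5/2 = 5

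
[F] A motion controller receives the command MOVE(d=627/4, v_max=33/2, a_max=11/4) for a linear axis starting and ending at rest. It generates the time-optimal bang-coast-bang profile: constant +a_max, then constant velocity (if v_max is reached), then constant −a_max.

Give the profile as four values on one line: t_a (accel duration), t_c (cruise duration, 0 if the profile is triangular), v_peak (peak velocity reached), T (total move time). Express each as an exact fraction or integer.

v_max²/a_max = (33/2)²/(11/4) = 99
627/4 ≥ 99 ⇒ cruise phase
t_a = (33/2)/(11/4) = 6; v_peak = 33/2
d_cruise = 627/4 − 99 = 231/4; t_c = (231/4)/(33/2) = 7/2
T = 2·6 + 7/2 = 31/2

t_a=6 t_c=7/2 v_peak=33/2 T=31/2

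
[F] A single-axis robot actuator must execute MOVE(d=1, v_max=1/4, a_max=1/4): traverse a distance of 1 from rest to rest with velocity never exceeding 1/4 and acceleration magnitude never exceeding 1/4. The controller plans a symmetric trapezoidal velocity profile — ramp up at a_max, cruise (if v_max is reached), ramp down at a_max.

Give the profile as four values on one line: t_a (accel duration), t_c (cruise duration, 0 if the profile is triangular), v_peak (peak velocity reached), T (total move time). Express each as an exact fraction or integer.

t_a=1 t_c=3 v_peak=1/4 T=5

(v_max)²/a_max = (1/4)²/(1/4) = 1/4
1 ≥ 1/4 ⇒ cruise phase
t_a = (1/4)/(1/4) = 1; v_peak = 1/4
d_cruise = 1 − 1/4 = 3/4; t_c = (3/4)/(1/4) = 3
T = 2·1 + 3 = 5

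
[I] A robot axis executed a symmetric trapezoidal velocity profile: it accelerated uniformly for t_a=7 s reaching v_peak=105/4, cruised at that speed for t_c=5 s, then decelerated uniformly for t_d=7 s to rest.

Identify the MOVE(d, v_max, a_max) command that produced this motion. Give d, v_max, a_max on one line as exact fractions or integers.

a_max = (105/4)/7 = 15/4
d_a = ½·105/4·7 = 735/8; d_c = 105/4·5 = 525/4
d = 2·735/8 + 525/4 = 315
t_c = 5 > 0 ⇒ limit active, v_max = 105/4

d=315 v_max=105/4 a_max=15/4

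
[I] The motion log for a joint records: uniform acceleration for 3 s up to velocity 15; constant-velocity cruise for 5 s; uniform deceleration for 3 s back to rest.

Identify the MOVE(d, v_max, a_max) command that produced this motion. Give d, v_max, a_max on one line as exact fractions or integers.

a_max = 15/3 = 5
d_a = ½·15·3 = 45/2; d_c = 15·5 = 75
d = 2·45/2 + 75 = 120
t_c = 5 > 0 ⇒ limit active, v_max = 15

d=120 v_max=15 a_max=5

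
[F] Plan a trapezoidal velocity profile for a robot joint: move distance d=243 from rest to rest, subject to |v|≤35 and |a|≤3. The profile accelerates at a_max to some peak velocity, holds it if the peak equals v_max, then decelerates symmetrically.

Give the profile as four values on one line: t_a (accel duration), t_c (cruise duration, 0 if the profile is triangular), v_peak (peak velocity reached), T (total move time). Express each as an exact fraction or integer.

(v_max)²/a_max = 35²/3 = 1225/3
243 < 1225/3 ⇒ no cruise
v_peak = √(243·3) = √729 = 27
t_a = 27/3 = 9; t_c = 0
T = 2·9 = 18

t_a=9 t_c=0 v_peak=27 T=18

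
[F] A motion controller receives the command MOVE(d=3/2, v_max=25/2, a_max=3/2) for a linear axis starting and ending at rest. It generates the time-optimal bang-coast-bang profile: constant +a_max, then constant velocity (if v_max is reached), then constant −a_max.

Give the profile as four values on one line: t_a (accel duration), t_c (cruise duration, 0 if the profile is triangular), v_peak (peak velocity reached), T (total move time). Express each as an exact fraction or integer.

t_a=1 t_c=0 v_peak=3/2 T=2

(v_max)²/a_max = (25/2)²/(3/2) = 625/6
3/2 < 625/6 ⇒ no cruise
v_peak = √(3/2·3/2) = √(9/4) = 3/2
t_a = (3/2)/(3/2) = 1; t_c = 0
T = 2·1 = 2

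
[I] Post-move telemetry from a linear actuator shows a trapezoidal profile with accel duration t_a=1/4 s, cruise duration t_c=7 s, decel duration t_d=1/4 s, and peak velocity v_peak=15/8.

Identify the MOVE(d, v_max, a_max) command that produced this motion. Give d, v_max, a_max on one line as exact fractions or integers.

d=435/32 v_max=15/8 a_max=15/2

a_max = (15/8)/(1/4) = 15/2
d_a = ½·15/8·1/4 = 15/64; d_c = 15/8·7 = 105/8
d = 2·15/64 + 105/8 = 435/32
t_c = 7 > 0 so v_max = 15/8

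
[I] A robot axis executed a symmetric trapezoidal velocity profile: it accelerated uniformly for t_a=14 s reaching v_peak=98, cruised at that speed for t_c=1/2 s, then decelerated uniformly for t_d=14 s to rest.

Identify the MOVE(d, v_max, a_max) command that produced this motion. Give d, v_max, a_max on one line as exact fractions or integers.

a_max = 98/14 = 7
d_a = ½·98·14 = 686; d_c = 98·1/2 = 49
d = 2·686 + 49 = 1421
t_c = 1/2 > 0 so v_max = 98

d=1421 v_max=98 a_max=7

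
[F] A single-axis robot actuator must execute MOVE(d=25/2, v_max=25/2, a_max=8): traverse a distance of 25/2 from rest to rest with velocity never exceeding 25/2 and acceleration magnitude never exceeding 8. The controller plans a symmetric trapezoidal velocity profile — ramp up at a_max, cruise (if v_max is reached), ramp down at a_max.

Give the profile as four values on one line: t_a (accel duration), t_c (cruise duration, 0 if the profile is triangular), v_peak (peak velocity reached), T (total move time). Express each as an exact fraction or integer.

t_a=5/4 t_c=0 v_peak=10 T=5/2

v_max²/a_max = (25/2)²/8 = 625/32
25/2 < 625/32 → triangular
v_peak = √(25/2·8) = √100 = 10
t_a = 10/8 = 5/4; t_c = 0
T = 2·5/4 = 5/2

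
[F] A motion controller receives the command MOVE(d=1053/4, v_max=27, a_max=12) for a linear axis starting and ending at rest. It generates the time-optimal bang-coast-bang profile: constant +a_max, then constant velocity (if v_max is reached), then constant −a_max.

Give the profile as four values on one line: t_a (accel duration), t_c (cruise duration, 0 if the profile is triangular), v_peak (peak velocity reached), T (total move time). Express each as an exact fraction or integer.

t_a=9/4 t_c=15/2 v_peak=27 T=12

vₘ²/aₘ = 27²/12 = 243/4
1053/4 ≥ 243/4 so v_max reached
t_a = 27/12 = 9/4; v_peak = 27
d_cruise = 1053/4 − 243/4 = 405/2; t_c = (405/2)/27 = 15/2
T = 2·9/4 + 15/2 = 12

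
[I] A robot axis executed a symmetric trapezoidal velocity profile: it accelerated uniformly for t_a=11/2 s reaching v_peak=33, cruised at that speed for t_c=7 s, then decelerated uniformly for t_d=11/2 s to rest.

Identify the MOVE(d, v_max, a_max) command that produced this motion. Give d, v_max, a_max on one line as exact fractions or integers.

d=825/2 v_max=33 a_max=6

a_max = 33/(11/2) = 6
d_a = ½·33·11/2 = 363/4; d_c = 33·7 = 231
d = 2·363/4 + 231 = 825/2
t_c = 7 > 0 so v_max = 33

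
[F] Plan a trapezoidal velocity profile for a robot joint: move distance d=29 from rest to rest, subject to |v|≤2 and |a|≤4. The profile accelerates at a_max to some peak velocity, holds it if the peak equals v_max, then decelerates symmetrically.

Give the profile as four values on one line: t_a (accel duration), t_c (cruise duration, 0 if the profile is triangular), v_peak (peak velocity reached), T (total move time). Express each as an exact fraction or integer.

vₘ²/aₘ = 2²/4 = 1
29 ≥ 1 → trapezoidal
t_a = 2/4 = 1/2; v_peak = 2
d_cruise = 29 − 1 = 28; t_c = 28/2 = 14
T = 2·1/2 + 14 = 15

t_a=1/2 t_c=14 v_peak=2 T=15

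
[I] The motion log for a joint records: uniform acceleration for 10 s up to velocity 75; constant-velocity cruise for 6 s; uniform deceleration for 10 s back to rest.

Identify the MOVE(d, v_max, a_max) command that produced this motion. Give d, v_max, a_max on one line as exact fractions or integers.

a_max = 75/10 = 15/2
d_a = ½·75·10 = 375; d_c = 75·6 = 450
d = 2·375 + 450 = 1200
t_c = 6 > 0 so v_max = 75

d=1200 v_max=75 a_max=15/2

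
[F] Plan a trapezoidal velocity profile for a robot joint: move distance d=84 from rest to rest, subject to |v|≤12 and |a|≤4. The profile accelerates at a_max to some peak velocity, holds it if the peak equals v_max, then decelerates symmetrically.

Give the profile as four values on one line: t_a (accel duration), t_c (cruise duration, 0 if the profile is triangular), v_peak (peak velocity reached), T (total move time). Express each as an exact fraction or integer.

v_max²/a_max = 12²/4 = 36
84 ≥ 36 → trapezoidal
t_a = 12/4 = 3; v_peak = 12
d_cruise = 84 − 36 = 48; t_c = 48/12 = 4
T = 2·3 + 4 = 10

t_a=3 t_c=4 v_peak=12 T=10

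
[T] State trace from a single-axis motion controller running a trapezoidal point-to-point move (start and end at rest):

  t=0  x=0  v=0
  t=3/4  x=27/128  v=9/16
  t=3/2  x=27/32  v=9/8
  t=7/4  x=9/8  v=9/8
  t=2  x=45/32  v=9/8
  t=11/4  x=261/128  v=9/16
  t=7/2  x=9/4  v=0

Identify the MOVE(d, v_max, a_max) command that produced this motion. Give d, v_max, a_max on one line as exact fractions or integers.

final state: t=7/2, x=9/4, v=0 → d = 9/4
a_max = (9/16−0)/(3/4−0) = 3/4
max v = 9/8 over t∈[3/2,2] → v_max = 9/8
check: 9/8·(3/2+1/2) = 9/4 ✓

d=9/4 v_max=9/8 a_max=3/4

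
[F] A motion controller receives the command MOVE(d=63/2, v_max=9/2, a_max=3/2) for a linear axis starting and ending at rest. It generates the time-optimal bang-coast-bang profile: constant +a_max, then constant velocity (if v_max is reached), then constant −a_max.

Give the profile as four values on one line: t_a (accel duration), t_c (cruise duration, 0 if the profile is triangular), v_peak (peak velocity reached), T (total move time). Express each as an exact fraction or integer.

(v_max)²/a_max = (9/2)²/(3/2) = 27/2
63/2 ≥ 27/2 so v_max reached
t_a = (9/2)/(3/2) = 3; v_peak = 9/2
d_cruise = 63/2 − 27/2 = 18; t_c = 18/(9/2) = 4
T = 2·3 + 4 = 10

t_a=3 t_c=4 v_peak=9/2 T=10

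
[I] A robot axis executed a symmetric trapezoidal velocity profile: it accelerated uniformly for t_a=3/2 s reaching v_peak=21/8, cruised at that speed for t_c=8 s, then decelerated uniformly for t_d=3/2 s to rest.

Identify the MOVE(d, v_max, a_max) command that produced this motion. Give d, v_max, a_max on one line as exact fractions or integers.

d=399/16 v_max=21/8 a_max=7/4

a_max = (21/8)/(3/2) = 7/4
d_a = ½·21/8·3/2 = 63/32; d_c = 21/8·8 = 21
d = 2·63/32 + 21 = 399/16
t_c = 8 > 0 → v_max = v_peak = 21/8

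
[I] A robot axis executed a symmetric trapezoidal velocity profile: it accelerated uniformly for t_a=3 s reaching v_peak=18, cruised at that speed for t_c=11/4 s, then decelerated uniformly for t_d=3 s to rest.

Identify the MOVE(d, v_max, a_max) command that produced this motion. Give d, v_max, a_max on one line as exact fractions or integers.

a_max = 18/3 = 6
d_a = ½·18·3 = 27; d_c = 18·11/4 = 99/2
d = 2·27 + 99/2 = 207/2
t_c = 11/4 > 0 ⇒ limit active, v_max = 18

d=207/2 v_max=18 a_max=6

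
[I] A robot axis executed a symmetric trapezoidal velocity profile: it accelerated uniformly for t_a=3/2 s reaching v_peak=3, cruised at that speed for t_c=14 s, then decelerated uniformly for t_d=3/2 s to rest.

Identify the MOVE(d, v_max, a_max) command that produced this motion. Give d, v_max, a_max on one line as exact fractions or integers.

a_max = 3/(3/2) = 2
d_a = ½·3·3/2 = 9/4; d_c = 3·14 = 42
d = 2·9/4 + 42 = 93/2
t_c = 14 > 0 so v_max = 3

d=93/2 v_max=3 a_max=2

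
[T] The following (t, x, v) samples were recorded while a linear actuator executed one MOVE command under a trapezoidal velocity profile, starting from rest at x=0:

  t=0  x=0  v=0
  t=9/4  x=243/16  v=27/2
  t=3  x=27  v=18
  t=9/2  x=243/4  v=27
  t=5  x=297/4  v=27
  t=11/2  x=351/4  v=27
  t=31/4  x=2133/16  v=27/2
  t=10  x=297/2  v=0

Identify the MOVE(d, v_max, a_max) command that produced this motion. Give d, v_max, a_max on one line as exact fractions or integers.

d=297/2 v_max=27 a_max=6

final state: t=10, x=297/2, v=0 → d = 297/2
a_max = (27/2−0)/(9/4−0) = 6
max v = 27 over t∈[9/2,11/2] → v_max = 27
check: 27·(9/2+1) = 297/2 ✓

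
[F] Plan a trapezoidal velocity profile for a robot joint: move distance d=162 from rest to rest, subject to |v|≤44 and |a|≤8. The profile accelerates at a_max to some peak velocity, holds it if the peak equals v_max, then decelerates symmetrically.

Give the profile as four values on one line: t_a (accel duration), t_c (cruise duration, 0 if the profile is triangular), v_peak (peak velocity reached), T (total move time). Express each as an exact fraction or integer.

vₘ²/aₘ = 44²/8 = 242
162 < 242 so t_c = 0
v_peak = √(162·8) = √1296 = 36
t_a = 36/8 = 9/2; t_c = 0
T = 2·9/2 = 9

t_a=9/2 t_c=0 v_peak=36 T=9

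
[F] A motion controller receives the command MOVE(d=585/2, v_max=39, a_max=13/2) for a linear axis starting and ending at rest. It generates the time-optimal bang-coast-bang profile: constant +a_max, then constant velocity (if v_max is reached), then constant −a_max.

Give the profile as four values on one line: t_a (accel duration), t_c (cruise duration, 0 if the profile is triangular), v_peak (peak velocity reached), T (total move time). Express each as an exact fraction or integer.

vₘ²/aₘ = 39²/(13/2) = 234
585/2 ≥ 234 so v_max reached
t_a = 39/(13/2) = 6; v_peak = 39
d_cruise = 585/2 − 234 = 117/2; t_c = (117/2)/39 = 3/2
T = 2·6 + 3/2 = 27/2

t_a=6 t_c=3/2 v_peak=39 T=27/2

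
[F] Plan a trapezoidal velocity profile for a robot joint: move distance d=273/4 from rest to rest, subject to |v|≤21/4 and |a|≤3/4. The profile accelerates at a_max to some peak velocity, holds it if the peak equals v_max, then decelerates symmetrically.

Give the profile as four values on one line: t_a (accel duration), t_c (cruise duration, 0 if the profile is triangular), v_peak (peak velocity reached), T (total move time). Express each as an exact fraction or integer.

t_a=7 t_c=6 v_peak=21/4 T=20

(v_max)²/a_max = (21/4)²/(3/4) = 147/4
273/4 ≥ 147/4 → trapezoidal
t_a = (21/4)/(3/4) = 7; v_peak = 21/4
d_cruise = 273/4 − 147/4 = 63/2; t_c = (63/2)/(21/4) = 6
T = 2·7 + 6 = 20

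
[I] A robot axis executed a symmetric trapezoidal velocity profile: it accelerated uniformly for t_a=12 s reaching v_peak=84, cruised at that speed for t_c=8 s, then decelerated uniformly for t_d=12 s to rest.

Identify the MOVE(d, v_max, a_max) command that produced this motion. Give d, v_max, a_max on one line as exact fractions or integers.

d=1680 v_max=84 a_max=7

a_max = 84/12 = 7
d_a = ½·84·12 = 504; d_c = 84·8 = 672
d = 2·504 + 672 = 1680
t_c = 8 > 0 so v_max = 84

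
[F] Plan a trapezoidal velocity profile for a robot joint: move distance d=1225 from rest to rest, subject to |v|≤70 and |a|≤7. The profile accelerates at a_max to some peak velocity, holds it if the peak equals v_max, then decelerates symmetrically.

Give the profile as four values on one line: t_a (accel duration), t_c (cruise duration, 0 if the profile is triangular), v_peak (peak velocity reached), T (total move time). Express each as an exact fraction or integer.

t_a=10 t_c=15/2 v_peak=70 T=55/2

vₘ²/aₘ = 70²/7 = 700
1225 ≥ 700 so v_max reached
t_a = 70/7 = 10; v_peak = 70
d_cruise = 1225 − 700 = 525; t_c = 525/70 = 15/2
T = 2·10 + 15/2 = 55/2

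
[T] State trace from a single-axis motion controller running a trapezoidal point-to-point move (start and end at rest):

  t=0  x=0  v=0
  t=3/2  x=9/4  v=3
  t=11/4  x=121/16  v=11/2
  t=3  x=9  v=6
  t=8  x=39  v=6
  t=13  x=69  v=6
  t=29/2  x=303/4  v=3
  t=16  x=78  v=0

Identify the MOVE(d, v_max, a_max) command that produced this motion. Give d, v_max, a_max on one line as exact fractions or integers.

final state: t=16, x=78, v=0 → d = 78
a_max = (3−0)/(3/2−0) = 2
max v = 6 over t∈[3,13] → v_max = 6
check: 6·(3+10) = 78 ✓

d=78 v_max=6 a_max=2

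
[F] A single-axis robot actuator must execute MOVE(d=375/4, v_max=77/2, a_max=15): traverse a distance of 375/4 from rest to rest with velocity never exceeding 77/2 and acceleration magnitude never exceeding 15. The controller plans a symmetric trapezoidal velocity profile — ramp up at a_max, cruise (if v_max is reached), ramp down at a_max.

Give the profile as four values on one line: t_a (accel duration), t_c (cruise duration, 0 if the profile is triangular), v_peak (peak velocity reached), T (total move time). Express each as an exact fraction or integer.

t_a=5/2 t_c=0 v_peak=75/2 T=5

(v_max)²/a_max = (77/2)²/15 = 5929/60
375/4 < 5929/60 so t_c = 0
v_peak = √(375/4·15) = √(5625/4) = 75/2
t_a = (75/2)/15 = 5/2; t_c = 0
T = 2·5/2 = 5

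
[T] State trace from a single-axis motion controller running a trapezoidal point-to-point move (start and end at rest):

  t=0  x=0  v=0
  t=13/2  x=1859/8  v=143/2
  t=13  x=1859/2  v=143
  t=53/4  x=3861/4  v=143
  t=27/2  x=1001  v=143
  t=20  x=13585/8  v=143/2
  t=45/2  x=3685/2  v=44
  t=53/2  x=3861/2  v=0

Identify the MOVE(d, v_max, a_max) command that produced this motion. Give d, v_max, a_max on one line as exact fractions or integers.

final state: t=53/2, x=3861/2, v=0 → d = 3861/2
a_max = (143/2−0)/(13/2−0) = 11
max v = 143 over t∈[13,27/2] → v_max = 143
check: 143·(13+1/2) = 3861/2 ✓

d=3861/2 v_max=143 a_max=11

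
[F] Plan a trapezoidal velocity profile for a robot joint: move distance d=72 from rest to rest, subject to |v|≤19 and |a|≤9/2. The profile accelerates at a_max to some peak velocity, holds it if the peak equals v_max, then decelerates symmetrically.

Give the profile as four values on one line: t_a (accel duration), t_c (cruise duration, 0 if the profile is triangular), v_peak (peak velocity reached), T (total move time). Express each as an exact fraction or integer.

t_a=4 t_c=0 v_peak=18 T=8

vₘ²/aₘ = 19²/(9/2) = 722/9
72 < 722/9 so t_c = 0
v_peak = √(72·9/2) = √324 = 18
t_a = 18/(9/2) = 4; t_c = 0
T = 2·4 = 8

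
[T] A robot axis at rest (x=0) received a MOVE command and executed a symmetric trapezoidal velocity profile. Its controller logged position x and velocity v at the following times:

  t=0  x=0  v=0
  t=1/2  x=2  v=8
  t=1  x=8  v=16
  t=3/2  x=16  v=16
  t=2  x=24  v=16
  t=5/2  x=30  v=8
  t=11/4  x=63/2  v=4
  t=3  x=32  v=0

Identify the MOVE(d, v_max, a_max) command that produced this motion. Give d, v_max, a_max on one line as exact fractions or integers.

d=32 v_max=16 a_max=16

final state: t=3, x=32, v=0 → d = 32
a_max = (8−0)/(1/2−0) = 16
max v = 16 over t∈[1,2] → v_max = 16
check: 16·(1+1) = 32 ✓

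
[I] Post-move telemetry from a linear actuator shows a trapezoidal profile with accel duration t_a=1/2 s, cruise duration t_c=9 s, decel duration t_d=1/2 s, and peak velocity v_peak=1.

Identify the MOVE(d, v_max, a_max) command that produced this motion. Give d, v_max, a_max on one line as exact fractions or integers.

d=19/2 v_max=1 a_max=2

a_max = 1/(1/2) = 2
d_a = ½·1·1/2 = 1/4; d_c = 1·9 = 9
d = 2·1/4 + 9 = 19/2
t_c = 9 > 0 ⇒ limit active, v_max = 1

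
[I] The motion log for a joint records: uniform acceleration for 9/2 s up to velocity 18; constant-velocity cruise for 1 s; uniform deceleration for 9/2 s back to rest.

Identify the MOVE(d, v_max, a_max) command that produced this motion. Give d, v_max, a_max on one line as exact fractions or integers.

a_max = 18/(9/2) = 4
d_a = ½·18·9/2 = 81/2; d_c = 18·1 = 18
d = 2·81/2 + 18 = 99
t_c = 1 > 0 so v_max = 18

d=99 v_max=18 a_max=4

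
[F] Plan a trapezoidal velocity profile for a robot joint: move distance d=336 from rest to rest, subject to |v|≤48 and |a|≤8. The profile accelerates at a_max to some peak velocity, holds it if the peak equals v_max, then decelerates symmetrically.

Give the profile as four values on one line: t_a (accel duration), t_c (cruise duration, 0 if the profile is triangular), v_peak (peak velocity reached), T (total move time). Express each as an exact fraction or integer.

t_a=6 t_c=1 v_peak=48 T=13

vₘ²/aₘ = 48²/8 = 288
336 ≥ 288 → trapezoidal
t_a = 48/8 = 6; v_peak = 48
d_cruise = 336 − 288 = 48; t_c = 48/48 = 1
T = 2·6 + 1 = 13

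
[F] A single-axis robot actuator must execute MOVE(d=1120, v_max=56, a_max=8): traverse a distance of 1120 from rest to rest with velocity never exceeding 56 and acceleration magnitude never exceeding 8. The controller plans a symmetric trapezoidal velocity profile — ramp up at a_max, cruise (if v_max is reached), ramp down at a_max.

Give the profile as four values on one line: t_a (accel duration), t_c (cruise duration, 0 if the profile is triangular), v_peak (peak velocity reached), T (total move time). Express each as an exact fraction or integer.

(v_max)²/a_max = 56²/8 = 392
1120 ≥ 392 ⇒ cruise phase
t_a = 56/8 = 7; v_peak = 56
d_cruise = 1120 − 392 = 728; t_c = 728/56 = 13
T = 2·7 + 13 = 27

t_a=7 t_c=13 v_peak=56 T=27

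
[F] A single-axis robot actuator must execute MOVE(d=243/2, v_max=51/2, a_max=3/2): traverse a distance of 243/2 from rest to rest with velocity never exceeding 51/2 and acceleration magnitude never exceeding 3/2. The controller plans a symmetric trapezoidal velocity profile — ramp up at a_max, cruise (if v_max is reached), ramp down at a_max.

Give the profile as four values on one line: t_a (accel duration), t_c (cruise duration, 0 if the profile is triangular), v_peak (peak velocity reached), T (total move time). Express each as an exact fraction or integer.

v_max²/a_max = (51/2)²/(3/2) = 867/2
243/2 < 867/2 → triangular
v_peak = √(243/2·3/2) = √(729/4) = 27/2
t_a = (27/2)/(3/2) = 9; t_c = 0
T = 2·9 = 18

t_a=9 t_c=0 v_peak=27/2 T=18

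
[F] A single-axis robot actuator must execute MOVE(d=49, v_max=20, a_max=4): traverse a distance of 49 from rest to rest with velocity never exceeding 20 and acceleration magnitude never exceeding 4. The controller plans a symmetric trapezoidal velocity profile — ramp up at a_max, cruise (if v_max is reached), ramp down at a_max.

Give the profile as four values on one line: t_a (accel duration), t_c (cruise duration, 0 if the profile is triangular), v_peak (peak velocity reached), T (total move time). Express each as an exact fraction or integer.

t_a=7/2 t_c=0 v_peak=14 T=7

v_max²/a_max = 20²/4 = 100
49 < 100 so t_c = 0
v_peak = √(49·4) = √196 = 14
t_a = 14/4 = 7/2; t_c = 0
T = 2·7/2 = 7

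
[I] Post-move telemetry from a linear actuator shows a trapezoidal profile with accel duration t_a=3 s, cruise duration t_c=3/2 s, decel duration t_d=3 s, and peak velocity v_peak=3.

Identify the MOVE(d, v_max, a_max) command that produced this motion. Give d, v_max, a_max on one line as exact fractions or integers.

d=27/2 v_max=3 a_max=1

a_max = 3/3 = 1
d_a = ½·3·3 = 9/2; d_c = 3·3/2 = 9/2
d = 2·9/2 + 9/2 = 27/2
t_c = 3/2 > 0 → v_max = v_peak = 3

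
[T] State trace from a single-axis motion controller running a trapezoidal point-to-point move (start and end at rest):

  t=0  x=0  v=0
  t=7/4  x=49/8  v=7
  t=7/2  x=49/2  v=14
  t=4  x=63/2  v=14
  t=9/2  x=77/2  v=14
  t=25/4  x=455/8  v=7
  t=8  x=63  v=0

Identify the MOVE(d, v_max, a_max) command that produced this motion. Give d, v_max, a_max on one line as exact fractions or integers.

d=63 v_max=14 a_max=4

final state: t=8, x=63, v=0 → d = 63
a_max = (7−0)/(7/4−0) = 4
max v = 14 over t∈[7/2,9/2] → v_max = 14
check: 14·(7/2+1) = 63 ✓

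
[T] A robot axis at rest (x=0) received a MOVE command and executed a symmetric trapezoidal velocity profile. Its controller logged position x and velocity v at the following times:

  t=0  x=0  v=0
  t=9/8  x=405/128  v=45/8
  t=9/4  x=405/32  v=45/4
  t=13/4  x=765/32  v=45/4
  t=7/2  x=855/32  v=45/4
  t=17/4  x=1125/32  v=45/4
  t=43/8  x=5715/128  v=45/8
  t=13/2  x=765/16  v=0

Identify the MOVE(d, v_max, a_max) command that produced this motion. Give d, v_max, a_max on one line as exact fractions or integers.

d=765/16 v_max=45/4 a_max=5

final state: t=13/2, x=765/16, v=0 → d = 765/16
a_max = (45/8−0)/(9/8−0) = 5
max v = 45/4 over t∈[9/4,17/4] → v_max = 45/4
check: 45/4·(9/4+2) = 765/16 ✓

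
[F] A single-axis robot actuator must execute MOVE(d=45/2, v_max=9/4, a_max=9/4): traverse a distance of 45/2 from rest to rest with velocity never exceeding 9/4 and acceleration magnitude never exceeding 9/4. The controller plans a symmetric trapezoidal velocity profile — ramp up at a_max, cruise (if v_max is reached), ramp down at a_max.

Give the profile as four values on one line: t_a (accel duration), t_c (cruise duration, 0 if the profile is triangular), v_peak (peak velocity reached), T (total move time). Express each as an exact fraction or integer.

v_max²/a_max = (9/4)²/(9/4) = 9/4
45/2 ≥ 9/4 → trapezoidal
t_a = (9/4)/(9/4) = 1; v_peak = 9/4
d_cruise = 45/2 − 9/4 = 81/4; t_c = (81/4)/(9/4) = 9
T = 2·1 + 9 = 11

t_a=1 t_c=9 v_peak=9/4 T=11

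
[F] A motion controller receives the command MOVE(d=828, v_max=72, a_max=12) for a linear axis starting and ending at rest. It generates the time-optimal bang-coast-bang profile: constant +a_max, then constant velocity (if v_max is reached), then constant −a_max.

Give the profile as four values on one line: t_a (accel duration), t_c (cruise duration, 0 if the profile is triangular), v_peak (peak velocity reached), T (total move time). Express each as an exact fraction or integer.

v_max²/a_max = 72²/12 = 432
828 ≥ 432 so v_max reached
t_a = 72/12 = 6; v_peak = 72
d_cruise = 828 − 432 = 396; t_c = 396/72 = 11/2
T = 2·6 + 11/2 = 35/2

t_a=6 t_c=11/2 v_peak=72 T=35/2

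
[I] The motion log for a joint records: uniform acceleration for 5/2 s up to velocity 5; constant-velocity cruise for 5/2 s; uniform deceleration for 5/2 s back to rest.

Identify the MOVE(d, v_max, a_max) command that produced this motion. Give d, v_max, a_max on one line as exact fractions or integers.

d=25 v_max=5 a_max=2

a_max = 5/(5/2) = 2
d_a = ½·5·5/2 = 25/4; d_c = 5·5/2 = 25/2
d = 2·25/4 + 25/2 = 25
t_c = 5/2 > 0 ⇒ limit active, v_max = 5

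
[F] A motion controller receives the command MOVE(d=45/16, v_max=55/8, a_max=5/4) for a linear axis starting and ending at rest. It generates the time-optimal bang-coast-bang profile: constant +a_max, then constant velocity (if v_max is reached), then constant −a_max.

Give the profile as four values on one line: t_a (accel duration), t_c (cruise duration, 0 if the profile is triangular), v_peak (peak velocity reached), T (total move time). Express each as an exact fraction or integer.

t_a=3/2 t_c=0 v_peak=15/8 T=3

(v_max)²/a_max = (55/8)²/(5/4) = 605/16
45/16 < 605/16 ⇒ no cruise
v_peak = √(45/16·5/4) = √(225/64) = 15/8
t_a = (15/8)/(5/4) = 3/2; t_c = 0
T = 2·3/2 = 3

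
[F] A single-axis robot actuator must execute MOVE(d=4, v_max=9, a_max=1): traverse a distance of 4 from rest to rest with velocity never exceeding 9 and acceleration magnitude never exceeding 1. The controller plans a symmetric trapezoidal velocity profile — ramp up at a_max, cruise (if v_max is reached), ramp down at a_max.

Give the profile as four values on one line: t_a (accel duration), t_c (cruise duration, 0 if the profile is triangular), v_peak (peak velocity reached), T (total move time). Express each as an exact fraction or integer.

vₘ²/aₘ = 9²/1 = 81
4 < 81 ⇒ no cruise
v_peak = √(4·1) = √4 = 2
t_a = 2/1 = 2; t_c = 0
T = 2·2 = 4

t_a=2 t_c=0 v_peak=2 T=4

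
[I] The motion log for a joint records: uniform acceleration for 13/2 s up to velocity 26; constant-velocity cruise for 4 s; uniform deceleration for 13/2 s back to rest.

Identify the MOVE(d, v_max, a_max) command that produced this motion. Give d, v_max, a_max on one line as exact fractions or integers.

d=273 v_max=26 a_max=4

a_max = 26/(13/2) = 4
d_a = ½·26·13/2 = 169/2; d_c = 26·4 = 104
d = 2·169/2 + 104 = 273
t_c = 4 > 0 → v_max = v_peak = 26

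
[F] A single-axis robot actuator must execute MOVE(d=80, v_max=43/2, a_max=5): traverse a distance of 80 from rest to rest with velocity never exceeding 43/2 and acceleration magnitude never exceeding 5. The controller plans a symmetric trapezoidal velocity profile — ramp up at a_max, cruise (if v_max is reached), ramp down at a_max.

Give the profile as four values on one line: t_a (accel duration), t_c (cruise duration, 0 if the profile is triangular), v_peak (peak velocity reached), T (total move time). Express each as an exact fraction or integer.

t_a=4 t_c=0 v_peak=20 T=8

(v_max)²/a_max = (43/2)²/5 = 1849/20
80 < 1849/20 → triangular
v_peak = √(80·5) = √400 = 20
t_a = 20/5 = 4; t_c = 0
T = 2·4 = 8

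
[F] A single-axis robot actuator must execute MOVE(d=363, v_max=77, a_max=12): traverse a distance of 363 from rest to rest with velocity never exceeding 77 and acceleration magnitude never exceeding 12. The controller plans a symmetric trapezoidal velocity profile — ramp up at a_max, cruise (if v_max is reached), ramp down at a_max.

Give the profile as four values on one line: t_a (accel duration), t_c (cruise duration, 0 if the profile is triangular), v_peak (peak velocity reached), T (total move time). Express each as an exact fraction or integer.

vₘ²/aₘ = 77²/12 = 5929/12
363 < 5929/12 so t_c = 0
v_peak = √(363·12) = √4356 = 66
t_a = 66/12 = 11/2; t_c = 0
T = 2·11/2 = 11

t_a=11/2 t_c=0 v_peak=66 T=11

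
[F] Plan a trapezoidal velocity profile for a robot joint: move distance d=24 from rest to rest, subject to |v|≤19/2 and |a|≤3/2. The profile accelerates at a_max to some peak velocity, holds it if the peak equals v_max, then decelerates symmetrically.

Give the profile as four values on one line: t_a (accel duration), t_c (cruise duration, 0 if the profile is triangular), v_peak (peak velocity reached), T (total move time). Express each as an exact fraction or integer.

v_max²/a_max = (19/2)²/(3/2) = 361/6
24 < 361/6 → triangular
v_peak = √(24·3/2) = √36 = 6
t_a = 6/(3/2) = 4; t_c = 0
T = 2·4 = 8

t_a=4 t_c=0 v_peak=6 T=8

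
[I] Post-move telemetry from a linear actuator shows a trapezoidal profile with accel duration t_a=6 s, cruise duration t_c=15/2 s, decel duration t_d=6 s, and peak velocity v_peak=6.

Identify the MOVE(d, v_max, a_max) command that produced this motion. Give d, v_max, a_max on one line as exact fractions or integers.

a_max = 6/6 = 1
d_a = ½·6·6 = 18; d_c = 6·15/2 = 45
d = 2·18 + 45 = 81
t_c = 15/2 > 0 ⇒ limit active, v_max = 6

d=81 v_max=6 a_max=1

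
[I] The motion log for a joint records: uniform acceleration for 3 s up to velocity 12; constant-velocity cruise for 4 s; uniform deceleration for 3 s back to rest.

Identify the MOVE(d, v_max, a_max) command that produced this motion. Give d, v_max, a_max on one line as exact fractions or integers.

d=84 v_max=12 a_max=4

a_max = 12/3 = 4
d_a = ½·12·3 = 18; d_c = 12·4 = 48
d = 2·18 + 48 = 84
t_c = 4 > 0 → v_max = v_peak = 12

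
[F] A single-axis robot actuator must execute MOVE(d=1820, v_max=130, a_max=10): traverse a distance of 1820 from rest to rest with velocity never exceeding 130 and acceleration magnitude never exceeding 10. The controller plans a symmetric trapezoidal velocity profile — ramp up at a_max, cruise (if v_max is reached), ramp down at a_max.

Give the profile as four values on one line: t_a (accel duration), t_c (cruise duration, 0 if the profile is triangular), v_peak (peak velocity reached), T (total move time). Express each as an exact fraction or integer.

t_a=13 t_c=1 v_peak=130 T=27

vₘ²/aₘ = 130²/10 = 1690
1820 ≥ 1690 so v_max reached
t_a = 130/10 = 13; v_peak = 130
d_cruise = 1820 − 1690 = 130; t_c = 130/130 = 1
T = 2·13 + 1 = 27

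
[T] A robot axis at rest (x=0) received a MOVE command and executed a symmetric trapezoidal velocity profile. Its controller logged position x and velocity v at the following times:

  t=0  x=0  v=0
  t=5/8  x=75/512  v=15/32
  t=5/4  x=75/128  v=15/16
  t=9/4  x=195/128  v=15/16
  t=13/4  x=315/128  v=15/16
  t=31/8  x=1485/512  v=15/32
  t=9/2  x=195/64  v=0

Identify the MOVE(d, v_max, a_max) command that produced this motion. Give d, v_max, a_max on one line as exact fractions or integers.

final state: t=9/2, x=195/64, v=0 → d = 195/64
a_max = (15/32−0)/(5/8−0) = 3/4
max v = 15/16 over t∈[5/4,13/4] → v_max = 15/16
check: 15/16·(5/4+2) = 195/64 ✓

d=195/64 v_max=15/16 a_max=3/4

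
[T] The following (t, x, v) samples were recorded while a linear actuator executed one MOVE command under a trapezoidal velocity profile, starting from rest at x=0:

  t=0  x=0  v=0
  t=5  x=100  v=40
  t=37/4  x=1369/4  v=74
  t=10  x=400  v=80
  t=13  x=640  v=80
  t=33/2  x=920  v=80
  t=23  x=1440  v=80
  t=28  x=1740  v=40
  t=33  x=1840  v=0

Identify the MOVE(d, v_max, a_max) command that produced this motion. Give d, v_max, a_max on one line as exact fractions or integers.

d=1840 v_max=80 a_max=8

final state: t=33, x=1840, v=0 → d = 1840
a_max = (40−0)/(5−0) = 8
max v = 80 over t∈[10,23] → v_max = 80
check: 80·(10+13) = 1840 ✓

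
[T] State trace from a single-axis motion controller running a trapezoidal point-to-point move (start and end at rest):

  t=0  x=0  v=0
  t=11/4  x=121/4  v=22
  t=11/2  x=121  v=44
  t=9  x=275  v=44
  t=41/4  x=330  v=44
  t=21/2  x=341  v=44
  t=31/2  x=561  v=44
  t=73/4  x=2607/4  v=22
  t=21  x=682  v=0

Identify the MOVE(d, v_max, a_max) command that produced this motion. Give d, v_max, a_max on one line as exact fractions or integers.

d=682 v_max=44 a_max=8

final state: t=21, x=682, v=0 → d = 682
a_max = (22−0)/(11/4−0) = 8
max v = 44 over t∈[11/2,31/2] → v_max = 44
check: 44·(11/2+10) = 682 ✓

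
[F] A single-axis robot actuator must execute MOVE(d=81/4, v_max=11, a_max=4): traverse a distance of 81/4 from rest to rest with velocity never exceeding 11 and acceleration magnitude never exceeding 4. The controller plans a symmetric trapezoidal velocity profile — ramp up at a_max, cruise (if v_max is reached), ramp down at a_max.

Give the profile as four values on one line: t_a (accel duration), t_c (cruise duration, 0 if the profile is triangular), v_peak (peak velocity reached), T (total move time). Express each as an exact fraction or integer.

vₘ²/aₘ = 11²/4 = 121/4
81/4 < 121/4 → triangular
v_peak = √(81/4·4) = √81 = 9
t_a = 9/4; t_c = 0
T = 2·9/4 = 9/2

t_a=9/4 t_c=0 v_peak=9 T=9/2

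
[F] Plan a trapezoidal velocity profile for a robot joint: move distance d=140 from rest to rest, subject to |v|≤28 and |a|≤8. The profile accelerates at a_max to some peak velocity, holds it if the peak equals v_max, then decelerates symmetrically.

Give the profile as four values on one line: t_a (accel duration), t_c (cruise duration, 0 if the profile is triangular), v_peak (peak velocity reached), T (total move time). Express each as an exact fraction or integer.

(v_max)²/a_max = 28²/8 = 98
140 ≥ 98 → trapezoidal
t_a = 28/8 = 7/2; v_peak = 28
d_cruise = 140 − 98 = 42; t_c = 42/28 = 3/2
T = 2·7/2 + 3/2 = 17/2

t_a=7/2 t_c=3/2 v_peak=28 T=17/2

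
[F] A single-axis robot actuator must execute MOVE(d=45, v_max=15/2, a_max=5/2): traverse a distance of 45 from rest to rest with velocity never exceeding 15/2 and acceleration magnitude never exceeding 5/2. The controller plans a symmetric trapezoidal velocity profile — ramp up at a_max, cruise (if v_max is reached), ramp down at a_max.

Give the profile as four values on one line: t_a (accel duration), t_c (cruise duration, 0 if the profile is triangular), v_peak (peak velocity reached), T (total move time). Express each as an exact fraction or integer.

v_max²/a_max = (15/2)²/(5/2) = 45/2
45 ≥ 45/2 ⇒ cruise phase
t_a = (15/2)/(5/2) = 3; v_peak = 15/2
d_cruise = 45 − 45/2 = 45/2; t_c = (45/2)/(15/2) = 3
T = 2·3 + 3 = 9

t_a=3 t_c=3 v_peak=15/2 T=9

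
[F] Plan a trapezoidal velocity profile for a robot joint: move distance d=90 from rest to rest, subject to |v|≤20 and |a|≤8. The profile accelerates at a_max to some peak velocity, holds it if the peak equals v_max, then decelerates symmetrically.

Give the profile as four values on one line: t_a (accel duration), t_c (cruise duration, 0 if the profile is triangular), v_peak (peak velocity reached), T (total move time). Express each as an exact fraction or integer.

(v_max)²/a_max = 20²/8 = 50
90 ≥ 50 ⇒ cruise phase
t_a = 20/8 = 5/2; v_peak = 20
d_cruise = 90 − 50 = 40; t_c = 40/20 = 2
T = 2·5/2 + 2 = 7

t_a=5/2 t_c=2 v_peak=20 T=7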